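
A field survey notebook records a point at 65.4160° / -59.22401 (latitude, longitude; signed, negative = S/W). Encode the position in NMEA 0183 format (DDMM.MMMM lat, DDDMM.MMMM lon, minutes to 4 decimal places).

Latitude: 65° + 0.416000 × 60 = 65° 24.960000′
Longitude is negative → W; |value| = 59.224010
Longitude: minutes = (59.224010 − 59) × 60 = 13.440600

6524.9600,N / 05913.4406,W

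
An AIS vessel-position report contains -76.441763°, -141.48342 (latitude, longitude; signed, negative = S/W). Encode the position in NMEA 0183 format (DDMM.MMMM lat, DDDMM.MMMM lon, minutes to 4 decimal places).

7626.5058,S / 14129.0052,W

Latitude is negative → S; |value| = 76.441763
Lat: fractional part 0.441763 → 26.505780 minutes
Longitude is negative → W; |value| = 141.483420
Longitude: minutes = (141.483420 − 141) × 60 = 29.005200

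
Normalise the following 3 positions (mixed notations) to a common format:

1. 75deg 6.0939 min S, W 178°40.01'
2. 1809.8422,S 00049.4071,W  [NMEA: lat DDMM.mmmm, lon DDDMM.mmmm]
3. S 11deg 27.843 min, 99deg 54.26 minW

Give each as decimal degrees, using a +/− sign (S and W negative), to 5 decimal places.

Point 1:
  Lat: 75 + 6.0939/60 = 75.101565
  S → negative
  λ: 40.01′ = 0.666833°; total 178.666833
  W ⇒ negate
Point 2:
  Latitude: split at 2 digits → 18° and 9.8422′; 18 + 9.8422/60 = 18.164037
  hemisphere S, so the sign is −
  λ: degrees = first 3 digits = 0, minutes = 49.4071; 0 + 49.4071/60 = 0.823452
  W → negative
Point 3:
  Latitude: 27.843′ = 0.464050°; total 11.464050
  S → negative
  λ: 99 + 54.26/60 = 99.904333
  W → negative

1. -75.10157, -178.66683
2. -18.16404, -0.82345
3. -11.46405, -99.90433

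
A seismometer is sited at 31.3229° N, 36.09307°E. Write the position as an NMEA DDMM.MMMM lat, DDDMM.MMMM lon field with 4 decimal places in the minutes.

3119.3740,N / 03605.5842,E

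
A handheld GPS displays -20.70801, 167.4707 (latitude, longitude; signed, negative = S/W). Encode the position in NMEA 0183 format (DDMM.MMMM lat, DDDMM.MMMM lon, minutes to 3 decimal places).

Latitude is negative → S; |value| = 20.708010
Lat: minutes = (20.708010 − 20) × 60 = 42.48060
λ: minutes = (167.470700 − 167) × 60 = 28.24200

2042.481,S / 16728.242,E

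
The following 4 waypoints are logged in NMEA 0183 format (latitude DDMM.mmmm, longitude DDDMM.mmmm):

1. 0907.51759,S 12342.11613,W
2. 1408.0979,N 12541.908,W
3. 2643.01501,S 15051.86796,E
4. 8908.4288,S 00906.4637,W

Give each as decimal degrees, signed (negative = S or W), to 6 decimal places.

Point 1:
  φ: split at 2 digits → 09° and 7.51759′; 9 + 7.51759/60 = 9.1252932
  S → negative
  Lon: split at 3 digits → 123° and 42.11613′; 123 + 42.11613/60 = 123.7019355
  hemisphere W, so the sign is −
Point 2:
  Lat: split at 2 digits → 14° and 8.0979′; 14 + 8.0979/60 = 14.1349650
  N ⇒ keep positive
  λ: split at 3 digits → 125° and 41.908′; 125 + 41.908/60 = 125.6984667
  hemisphere W, so the sign is −
Point 3:
  φ: degrees = first 2 digits = 26, minutes = 43.01501; 26 + 43.01501/60 = 26.7169168
  S → negative
  Longitude: degrees = first 3 digits = 150, minutes = 51.86796; 150 + 51.86796/60 = 150.8644660
  E ⇒ keep positive
Point 4:
  Latitude: degrees = first 2 digits = 89, minutes = 8.4288; 89 + 8.4288/60 = 89.1404800
  S ⇒ negate
  Lon: degrees = first 3 digits = 9, minutes = 6.4637; 9 + 6.4637/60 = 9.1077283
  W → negative

1. -9.125293, -123.701936
2. 14.134965, -125.698467
3. -26.716917, 150.864466
4. -89.140480, -9.107728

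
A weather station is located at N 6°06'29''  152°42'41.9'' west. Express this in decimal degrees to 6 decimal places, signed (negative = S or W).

Lat: 6′ + 29″ = 6.48333′; 6 + 6.48333/60 = 6.1080556
N → positive
λ: 152 + 42/60 + 41.9/3600 = 152.7116389
W ⇒ negate

6.108056, -152.711639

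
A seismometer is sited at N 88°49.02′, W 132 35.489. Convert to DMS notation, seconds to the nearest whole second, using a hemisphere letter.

88°49′1″ N, 132°35′29″ W

Lat: fractional minutes 0.02000 × 60 = 1.20″
Longitude: 35.48900′ → 35′ and 0.48900 × 60 = 29.34″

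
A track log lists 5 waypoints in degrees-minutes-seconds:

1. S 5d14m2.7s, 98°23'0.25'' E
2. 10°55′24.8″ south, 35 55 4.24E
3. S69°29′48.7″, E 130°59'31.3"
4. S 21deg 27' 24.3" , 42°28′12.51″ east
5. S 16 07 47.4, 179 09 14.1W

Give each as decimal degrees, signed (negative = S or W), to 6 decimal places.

1. -5.234083, 98.383403
2. -10.923556, 35.917844
3. -69.496861, 130.992028
4. -21.456750, 42.470142
5. -16.129833, -179.153917

Point 1:
  Lat: 5° + 14/60 + 2.7/3600 = 5 + 0.233333 + 0.000750 = 5.2340833
  hemisphere S, so the sign is −
  λ: 23′ + 0.25″ = 23.00417′; 98 + 23.00417/60 = 98.3834028
  E ⇒ keep positive
Point 2:
  Latitude: 10° + 55/60 + 24.8/3600 = 10 + 0.916667 + 0.006889 = 10.9235556
  S → negative
  Lon: 35 + 55/60 + 4.24/3600 = 35.9178444
  E ⇒ keep positive
Point 3:
  φ: 29′ + 48.7″ = 29.81167′; 69 + 29.81167/60 = 69.4968611
  S ⇒ negate
  λ: 130 + 59/60 + 31.3/3600 = 130.9920278
  E → positive
Point 4:
  Lat: 27′ + 24.3″ = 27.40500′; 21 + 27.40500/60 = 21.4567500
  S → negative
  λ: 28′ + 12.51″ = 28.20850′; 42 + 28.20850/60 = 42.4701417
  E → positive
Point 5:
  Latitude: 16° + 7/60 + 47.4/3600 = 16 + 0.116667 + 0.013167 = 16.1298333
  S ⇒ negate
  Longitude: 179° + 9/60 + 14.1/3600 = 179 + 0.150000 + 0.003917 = 179.1539167
  W → negative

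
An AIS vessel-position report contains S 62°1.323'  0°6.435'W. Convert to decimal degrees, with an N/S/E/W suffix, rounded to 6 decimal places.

62.022050° S, 0.107250° W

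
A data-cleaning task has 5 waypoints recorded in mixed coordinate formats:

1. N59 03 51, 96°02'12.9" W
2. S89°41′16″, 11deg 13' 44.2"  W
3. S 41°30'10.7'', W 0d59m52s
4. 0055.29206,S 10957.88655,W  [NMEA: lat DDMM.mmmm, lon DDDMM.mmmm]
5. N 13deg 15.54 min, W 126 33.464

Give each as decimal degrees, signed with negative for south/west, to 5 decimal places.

Point 1:
  Lat: 59° + 3/60 + 51/3600 = 59 + 0.050000 + 0.014167 = 59.064167
  N → positive
  Longitude: 2′ + 12.9″ = 2.21500′; 96 + 2.21500/60 = 96.036917
  W ⇒ negate
Point 2:
  φ: 89° + 41/60 + 16/3600 = 89 + 0.683333 + 0.004444 = 89.687778
  hemisphere S, so the sign is −
  λ: 13′ + 44.2″ = 13.73667′; 11 + 13.73667/60 = 11.228944
  W → negative
Point 3:
  φ: 41 + 30/60 + 10.7/3600 = 41.502972
  hemisphere S, so the sign is −
  Longitude: 0 + 59/60 + 52/3600 = 0.997778
  hemisphere W, so the sign is −
Point 4:
  Latitude: degrees = first 2 digits = 0, minutes = 55.29206; 0 + 55.29206/60 = 0.921534
  S → negative
  Lon: degrees = first 3 digits = 109, minutes = 57.88655; 109 + 57.88655/60 = 109.964776
  W → negative
Point 5:
  Latitude: 15.54′ = 0.259000°; total 13.259000
  N ⇒ keep positive
  λ: 33.464′ = 0.557733°; total 126.557733
  W → negative

1. 59.06417, -96.03692
2. -89.68778, -11.22894
3. -41.50297, -0.99778
4. -0.92153, -109.96478
5. 13.25900, -126.55773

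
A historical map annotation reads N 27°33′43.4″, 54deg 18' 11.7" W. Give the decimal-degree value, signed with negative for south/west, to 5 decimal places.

27.56206, -54.30325

Latitude: 33′ + 43.4″ = 33.72333′; 27 + 33.72333/60 = 27.562056
N ⇒ keep positive
λ: 18′ + 11.7″ = 18.19500′; 54 + 18.19500/60 = 54.303250
hemisphere W, so the sign is −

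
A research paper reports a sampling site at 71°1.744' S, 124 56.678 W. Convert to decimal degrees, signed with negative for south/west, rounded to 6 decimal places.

-71.029067, -124.944633

Latitude: 71 + 1.744/60 = 71.0290667
hemisphere S, so the sign is −
Lon: 56.678′ = 0.944633°; total 124.9446333
W ⇒ negate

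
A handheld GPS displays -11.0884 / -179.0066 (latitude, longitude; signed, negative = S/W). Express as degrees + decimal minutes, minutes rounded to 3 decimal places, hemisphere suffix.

Latitude is negative → S; |value| = 11.088400
Latitude: 11° + 0.088400 × 60 = 11° 5.30400′
Longitude is negative → W; |value| = 179.006600
Lon: 179° + 0.006600 × 60 = 179° 0.39600′

11° 5.304′ S, 179° 0.396′ W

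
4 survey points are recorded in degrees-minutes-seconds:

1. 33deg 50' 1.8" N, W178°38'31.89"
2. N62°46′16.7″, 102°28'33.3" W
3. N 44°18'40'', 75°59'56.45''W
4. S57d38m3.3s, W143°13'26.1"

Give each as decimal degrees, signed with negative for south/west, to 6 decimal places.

Point 1:
  Lat: 50′ + 1.8″ = 50.03000′; 33 + 50.03000/60 = 33.8338333
  N ⇒ keep positive
  Longitude: 178° + 38/60 + 31.89/3600 = 178 + 0.633333 + 0.008858 = 178.6421917
  W ⇒ negate
Point 2:
  Lat: 62° + 46/60 + 16.7/3600 = 62 + 0.766667 + 0.004639 = 62.7713056
  N ⇒ keep positive
  Longitude: 102 + 28/60 + 33.3/3600 = 102.4759167
  W ⇒ negate
Point 3:
  Latitude: 44 + 18/60 + 40/3600 = 44.3111111
  N → positive
  Lon: 75 + 59/60 + 56.45/3600 = 75.9990139
  W ⇒ negate
Point 4:
  φ: 57 + 38/60 + 3.3/3600 = 57.6342500
  S → negative
  Lon: 143 + 13/60 + 26.1/3600 = 143.2239167
  W → negative

1. 33.833833, -178.642192
2. 62.771306, -102.475917
3. 44.311111, -75.999014
4. -57.634250, -143.223917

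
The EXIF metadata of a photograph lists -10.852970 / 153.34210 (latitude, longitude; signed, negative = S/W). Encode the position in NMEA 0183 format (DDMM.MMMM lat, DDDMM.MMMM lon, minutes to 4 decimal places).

Latitude is negative → S; |value| = 10.852970
φ: fractional part 0.852970 → 51.178200 minutes
Lon: fractional part 0.342100 → 20.526000 minutes

1051.1782,S / 15320.5260,E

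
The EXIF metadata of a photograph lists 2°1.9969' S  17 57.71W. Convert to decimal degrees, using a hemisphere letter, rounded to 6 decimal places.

2.033282° S, 17.961833° W

Latitude: 2 + 1.9969/60 = 2.0332817
Lon: 17 + 57.71/60 = 17.9618333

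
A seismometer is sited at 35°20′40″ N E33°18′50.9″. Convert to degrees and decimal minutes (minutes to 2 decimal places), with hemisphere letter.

φ: seconds/60 = 0.66667; minutes = 20 + 0.66667 = 20.6667
λ: 18 + 50.9/60 = 18.8483′

35° 20.67′ N, 33° 18.85′ E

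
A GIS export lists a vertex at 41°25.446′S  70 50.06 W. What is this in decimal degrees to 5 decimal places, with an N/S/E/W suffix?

Lat: 25.446′ = 0.424100°; total 41.424100
λ: 50.06′ = 0.834333°; total 70.834333

41.42410° S, 70.83433° W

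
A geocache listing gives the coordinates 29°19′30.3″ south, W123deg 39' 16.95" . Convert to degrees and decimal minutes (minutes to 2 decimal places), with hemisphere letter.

29° 19.51′ S, 123° 39.28′ W

Latitude: 19 + 30.3/60 = 19.5050′
Lon: seconds/60 = 0.28250; minutes = 39 + 0.28250 = 39.2825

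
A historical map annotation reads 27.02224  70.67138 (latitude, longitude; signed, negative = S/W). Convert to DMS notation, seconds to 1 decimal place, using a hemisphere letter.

27°01′20.1″ N, 70°40′17.0″ E

Lat: 0.022240 × 60 = 1.33440′ → 1′, remainder × 60 = 20.064″
Lon: 0.671380° → 40.28280′; 0.28280 × 60 = 16.968″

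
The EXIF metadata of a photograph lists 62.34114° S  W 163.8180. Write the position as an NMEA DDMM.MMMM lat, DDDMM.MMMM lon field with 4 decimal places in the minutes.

6220.4684,S / 16349.0800,W

Lat: 62° + 0.341140 × 60 = 62° 20.468400′
Lon: minutes = (163.818000 − 163) × 60 = 49.080000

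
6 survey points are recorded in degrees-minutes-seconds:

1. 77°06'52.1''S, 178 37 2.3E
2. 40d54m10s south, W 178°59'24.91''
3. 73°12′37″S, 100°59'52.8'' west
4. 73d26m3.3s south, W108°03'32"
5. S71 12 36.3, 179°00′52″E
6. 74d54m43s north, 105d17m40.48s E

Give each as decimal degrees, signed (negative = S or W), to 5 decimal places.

Point 1:
  φ: 6′ + 52.1″ = 6.86833′; 77 + 6.86833/60 = 77.114472
  S ⇒ negate
  Longitude: 37′ + 2.3″ = 37.03833′; 178 + 37.03833/60 = 178.617306
  E ⇒ keep positive
Point 2:
  φ: 40° + 54/60 + 10/3600 = 40 + 0.900000 + 0.002778 = 40.902778
  S → negative
  Longitude: 178° + 59/60 + 24.91/3600 = 178 + 0.983333 + 0.006919 = 178.990253
  hemisphere W, so the sign is −
Point 3:
  φ: 73 + 12/60 + 37/3600 = 73.210278
  S ⇒ negate
  λ: 59′ + 52.8″ = 59.88000′; 100 + 59.88000/60 = 100.998000
  hemisphere W, so the sign is −
Point 4:
  Latitude: 73 + 26/60 + 3.3/3600 = 73.434250
  S → negative
  Lon: 3′ + 32″ = 3.53333′; 108 + 3.53333/60 = 108.058889
  W ⇒ negate
Point 5:
  Latitude: 12′ + 36.3″ = 12.60500′; 71 + 12.60500/60 = 71.210083
  S ⇒ negate
  Lon: 179 + 0/60 + 52/3600 = 179.014444
  E ⇒ keep positive
Point 6:
  φ: 54′ + 43″ = 54.71667′; 74 + 54.71667/60 = 74.911944
  N ⇒ keep positive
  λ: 105 + 17/60 + 40.48/3600 = 105.294578
  E ⇒ keep positive

1. -77.11447, 178.61731
2. -40.90278, -178.99025
3. -73.21028, -100.99800
4. -73.43425, -108.05889
5. -71.21008, 179.01444
6. 74.91194, 105.29458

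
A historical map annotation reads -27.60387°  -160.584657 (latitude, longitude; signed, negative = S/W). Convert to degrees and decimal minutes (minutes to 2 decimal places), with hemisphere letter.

Latitude is negative → S; |value| = 27.603870
Lat: fractional part 0.603870 → 36.2322 minutes
Longitude is negative → W; |value| = 160.584657
Lon: fractional part 0.584657 → 35.0794 minutes

27° 36.23′ S, 160° 35.08′ W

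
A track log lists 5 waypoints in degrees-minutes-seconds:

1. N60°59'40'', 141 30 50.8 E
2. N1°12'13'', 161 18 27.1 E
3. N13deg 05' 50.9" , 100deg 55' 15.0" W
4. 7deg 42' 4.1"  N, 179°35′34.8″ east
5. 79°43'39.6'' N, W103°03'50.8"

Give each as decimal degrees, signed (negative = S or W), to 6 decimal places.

Point 1:
  φ: 60 + 59/60 + 40/3600 = 60.9944444
  N → positive
  Lon: 141° + 30/60 + 50.8/3600 = 141 + 0.500000 + 0.014111 = 141.5141111
  E → positive
Point 2:
  Latitude: 1° + 12/60 + 13/3600 = 1 + 0.200000 + 0.003611 = 1.2036111
  N ⇒ keep positive
  λ: 18′ + 27.1″ = 18.45167′; 161 + 18.45167/60 = 161.3075278
  E → positive
Point 3:
  Latitude: 13° + 5/60 + 50.9/3600 = 13 + 0.083333 + 0.014139 = 13.0974722
  N → positive
  λ: 100 + 55/60 + 15/3600 = 100.9208333
  W ⇒ negate
Point 4:
  φ: 7 + 42/60 + 4.1/3600 = 7.7011389
  N ⇒ keep positive
  λ: 179 + 35/60 + 34.8/3600 = 179.5930000
  E → positive
Point 5:
  Latitude: 43′ + 39.6″ = 43.66000′; 79 + 43.66000/60 = 79.7276667
  N ⇒ keep positive
  Longitude: 3′ + 50.8″ = 3.84667′; 103 + 3.84667/60 = 103.0641111
  hemisphere W, so the sign is −

1. 60.994444, 141.514111
2. 1.203611, 161.307528
3. 13.097472, -100.920833
4. 7.701139, 179.593000
5. 79.727667, -103.064111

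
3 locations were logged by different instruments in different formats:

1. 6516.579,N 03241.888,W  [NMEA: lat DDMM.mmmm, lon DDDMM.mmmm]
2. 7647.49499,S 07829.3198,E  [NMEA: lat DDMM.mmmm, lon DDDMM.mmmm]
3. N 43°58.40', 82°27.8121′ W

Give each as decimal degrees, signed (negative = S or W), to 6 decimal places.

Point 1:
  φ: degrees = first 2 digits = 65, minutes = 16.579; 65 + 16.579/60 = 65.2763167
  N → positive
  λ: degrees = first 3 digits = 32, minutes = 41.888; 32 + 41.888/60 = 32.6981333
  W → negative
Point 2:
  φ: degrees = first 2 digits = 76, minutes = 47.49499; 76 + 47.49499/60 = 76.7915832
  S → negative
  Longitude: split at 3 digits → 078° and 29.3198′; 78 + 29.3198/60 = 78.4886633
  E ⇒ keep positive
Point 3:
  φ: 58.4′ = 0.973333°; total 43.9733333
  N → positive
  Longitude: 27.8121′ = 0.463535°; total 82.4635350
  hemisphere W, so the sign is −

1. 65.276317, -32.698133
2. -76.791583, 78.488663
3. 43.973333, -82.463535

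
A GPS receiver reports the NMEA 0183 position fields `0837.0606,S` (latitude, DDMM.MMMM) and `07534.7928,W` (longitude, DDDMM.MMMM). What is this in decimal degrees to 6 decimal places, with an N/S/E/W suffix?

Lat: split at 2 digits → 08° and 37.0606′; 8 + 37.0606/60 = 8.6176767
Lon: degrees = first 3 digits = 75, minutes = 34.7928; 75 + 34.7928/60 = 75.5798800

8.617677° S, 75.579880° W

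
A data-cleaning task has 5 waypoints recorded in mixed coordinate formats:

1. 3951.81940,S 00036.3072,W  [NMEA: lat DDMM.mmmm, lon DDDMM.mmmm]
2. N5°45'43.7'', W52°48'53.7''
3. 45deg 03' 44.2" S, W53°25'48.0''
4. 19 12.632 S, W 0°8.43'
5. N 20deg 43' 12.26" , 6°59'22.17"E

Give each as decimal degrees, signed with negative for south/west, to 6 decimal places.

1. -39.863657, -0.605120
2. 5.762139, -52.814917
3. -45.062278, -53.430000
4. -19.210533, -0.140500
5. 20.720072, 6.989492

Point 1:
  Lat: degrees = first 2 digits = 39, minutes = 51.8194; 39 + 51.8194/60 = 39.8636567
  hemisphere S, so the sign is −
  λ: degrees = first 3 digits = 0, minutes = 36.3072; 0 + 36.3072/60 = 0.6051200
  hemisphere W, so the sign is −
Point 2:
  Latitude: 45′ + 43.7″ = 45.72833′; 5 + 45.72833/60 = 5.7621389
  N → positive
  Longitude: 48′ + 53.7″ = 48.89500′; 52 + 48.89500/60 = 52.8149167
  hemisphere W, so the sign is −
Point 3:
  Lat: 3′ + 44.2″ = 3.73667′; 45 + 3.73667/60 = 45.0622778
  S → negative
  Longitude: 53° + 25/60 + 48/3600 = 53 + 0.416667 + 0.013333 = 53.4300000
  W ⇒ negate
Point 4:
  Latitude: 12.632′ = 0.210533°; total 19.2105333
  hemisphere S, so the sign is −
  Lon: 0 + 8.43/60 = 0.1405000
  W → negative
Point 5:
  Lat: 20° + 43/60 + 12.26/3600 = 20 + 0.716667 + 0.003406 = 20.7200722
  N → positive
  Longitude: 6 + 59/60 + 22.17/3600 = 6.9894917
  E ⇒ keep positive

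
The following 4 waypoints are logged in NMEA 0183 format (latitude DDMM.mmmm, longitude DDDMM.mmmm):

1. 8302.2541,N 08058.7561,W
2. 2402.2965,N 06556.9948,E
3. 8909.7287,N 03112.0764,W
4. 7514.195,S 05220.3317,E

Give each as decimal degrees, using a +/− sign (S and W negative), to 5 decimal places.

1. 83.03757, -80.97927
2. 24.03828, 65.94991
3. 89.16215, -31.20127
4. -75.23658, 52.33886

Point 1:
  Lat: degrees = first 2 digits = 83, minutes = 2.2541; 83 + 2.2541/60 = 83.037568
  N ⇒ keep positive
  Lon: degrees = first 3 digits = 80, minutes = 58.7561; 80 + 58.7561/60 = 80.979268
  W ⇒ negate
Point 2:
  Lat: degrees = first 2 digits = 24, minutes = 2.2965; 24 + 2.2965/60 = 24.038275
  N ⇒ keep positive
  λ: degrees = first 3 digits = 65, minutes = 56.9948; 65 + 56.9948/60 = 65.949913
  E ⇒ keep positive
Point 3:
  Latitude: degrees = first 2 digits = 89, minutes = 9.7287; 89 + 9.7287/60 = 89.162145
  N → positive
  Longitude: degrees = first 3 digits = 31, minutes = 12.0764; 31 + 12.0764/60 = 31.201273
  W ⇒ negate
Point 4:
  Lat: split at 2 digits → 75° and 14.195′; 75 + 14.195/60 = 75.236583
  S ⇒ negate
  Lon: degrees = first 3 digits = 52, minutes = 20.3317; 52 + 20.3317/60 = 52.338862
  E ⇒ keep positive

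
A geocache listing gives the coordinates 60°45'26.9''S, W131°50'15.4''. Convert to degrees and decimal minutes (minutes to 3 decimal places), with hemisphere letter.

60° 45.448′ S, 131° 50.257′ W

Lat: seconds/60 = 0.44833; minutes = 45 + 0.44833 = 45.44833
Lon: 50 + 15.4/60 = 50.25667′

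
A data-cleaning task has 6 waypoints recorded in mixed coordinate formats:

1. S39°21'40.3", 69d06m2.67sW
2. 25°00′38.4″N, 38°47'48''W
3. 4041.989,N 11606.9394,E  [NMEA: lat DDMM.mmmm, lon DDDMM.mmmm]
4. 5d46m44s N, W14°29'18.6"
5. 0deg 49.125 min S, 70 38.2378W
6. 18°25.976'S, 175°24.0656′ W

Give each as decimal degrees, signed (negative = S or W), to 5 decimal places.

1. -39.36119, -69.10074
2. 25.01067, -38.79667
3. 40.69982, 116.11566
4. 5.77889, -14.48850
5. -0.81875, -70.63730
6. -18.43293, -175.40109

Point 1:
  Latitude: 21′ + 40.3″ = 21.67167′; 39 + 21.67167/60 = 39.361194
  S ⇒ negate
  Lon: 69° + 6/60 + 2.67/3600 = 69 + 0.100000 + 0.000742 = 69.100742
  hemisphere W, so the sign is −
Point 2:
  φ: 0′ + 38.4″ = 0.64000′; 25 + 0.64000/60 = 25.010667
  N ⇒ keep positive
  Longitude: 47′ + 48″ = 47.80000′; 38 + 47.80000/60 = 38.796667
  hemisphere W, so the sign is −
Point 3:
  Latitude: split at 2 digits → 40° and 41.989′; 40 + 41.989/60 = 40.699817
  N ⇒ keep positive
  Lon: split at 3 digits → 116° and 6.9394′; 116 + 6.9394/60 = 116.115657
  E → positive
Point 4:
  φ: 5° + 46/60 + 44/3600 = 5 + 0.766667 + 0.012222 = 5.778889
  N → positive
  Lon: 14° + 29/60 + 18.6/3600 = 14 + 0.483333 + 0.005167 = 14.488500
  hemisphere W, so the sign is −
Point 5:
  Lat: 0 + 49.125/60 = 0.818750
  hemisphere S, so the sign is −
  Lon: 38.2378′ = 0.637297°; total 70.637297
  hemisphere W, so the sign is −
Point 6:
  Lat: 25.976′ = 0.432933°; total 18.432933
  S ⇒ negate
  Longitude: 24.0656′ = 0.401093°; total 175.401093
  W → negative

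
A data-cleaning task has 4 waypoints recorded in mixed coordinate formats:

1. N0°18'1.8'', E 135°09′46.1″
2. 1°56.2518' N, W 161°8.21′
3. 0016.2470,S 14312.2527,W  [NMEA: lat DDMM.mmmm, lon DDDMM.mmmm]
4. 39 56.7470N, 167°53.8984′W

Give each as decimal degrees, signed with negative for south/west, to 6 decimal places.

1. 0.300500, 135.162806
2. 1.937530, -161.136833
3. -0.270783, -143.204212
4. 39.945783, -167.898307

Point 1:
  φ: 18′ + 1.8″ = 18.03000′; 0 + 18.03000/60 = 0.3005000
  N ⇒ keep positive
  λ: 9′ + 46.1″ = 9.76833′; 135 + 9.76833/60 = 135.1628056
  E ⇒ keep positive
Point 2:
  Lat: 56.2518′ = 0.937530°; total 1.9375300
  N ⇒ keep positive
  Longitude: 8.21′ = 0.136833°; total 161.1368333
  hemisphere W, so the sign is −
Point 3:
  φ: degrees = first 2 digits = 0, minutes = 16.247; 0 + 16.247/60 = 0.2707833
  S → negative
  Longitude: degrees = first 3 digits = 143, minutes = 12.2527; 143 + 12.2527/60 = 143.2042117
  W ⇒ negate
Point 4:
  φ: 39 + 56.747/60 = 39.9457833
  N → positive
  Lon: 53.8984′ = 0.898307°; total 167.8983067
  W ⇒ negate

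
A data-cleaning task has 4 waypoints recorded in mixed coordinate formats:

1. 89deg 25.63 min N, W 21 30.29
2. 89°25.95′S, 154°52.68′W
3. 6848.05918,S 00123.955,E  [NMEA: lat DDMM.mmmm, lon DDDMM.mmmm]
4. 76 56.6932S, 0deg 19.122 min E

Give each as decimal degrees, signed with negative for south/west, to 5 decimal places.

1. 89.42717, -21.50483
2. -89.43250, -154.87800
3. -68.80099, 1.39925
4. -76.94489, 0.31870

Point 1:
  φ: 25.63′ = 0.427167°; total 89.427167
  N ⇒ keep positive
  Longitude: 21 + 30.29/60 = 21.504833
  W → negative
Point 2:
  φ: 25.95′ = 0.432500°; total 89.432500
  S ⇒ negate
  Lon: 52.68′ = 0.878000°; total 154.878000
  hemisphere W, so the sign is −
Point 3:
  φ: degrees = first 2 digits = 68, minutes = 48.05918; 68 + 48.05918/60 = 68.800986
  S ⇒ negate
  Lon: degrees = first 3 digits = 1, minutes = 23.955; 1 + 23.955/60 = 1.399250
  E → positive
Point 4:
  Lat: 76 + 56.6932/60 = 76.944887
  S ⇒ negate
  λ: 0 + 19.122/60 = 0.318700
  E ⇒ keep positive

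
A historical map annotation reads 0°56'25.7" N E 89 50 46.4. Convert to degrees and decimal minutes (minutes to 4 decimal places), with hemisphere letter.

Latitude: seconds/60 = 0.42833; minutes = 56 + 0.42833 = 56.428333
Lon: seconds/60 = 0.77333; minutes = 50 + 0.77333 = 50.773333

0° 56.4283′ N, 89° 50.7733′ E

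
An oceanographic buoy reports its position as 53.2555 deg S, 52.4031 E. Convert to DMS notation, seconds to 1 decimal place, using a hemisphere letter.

Latitude: 0.255500° → 15.33000′; 0.33000 × 60 = 19.800″
λ: whole degrees 52; 24.18600′ → 24′ and 11.160″

53°15′19.8″ S, 52°24′11.2″ E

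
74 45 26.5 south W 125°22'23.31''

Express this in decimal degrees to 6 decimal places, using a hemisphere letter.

74.757361° S, 125.373142° W

φ: 74° + 45/60 + 26.5/3600 = 74 + 0.750000 + 0.007361 = 74.7573611
Lon: 125° + 22/60 + 23.31/3600 = 125 + 0.366667 + 0.006475 = 125.3731417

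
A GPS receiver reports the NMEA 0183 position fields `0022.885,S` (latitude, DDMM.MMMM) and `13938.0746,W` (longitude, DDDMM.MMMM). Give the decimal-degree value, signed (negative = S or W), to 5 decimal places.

Latitude: split at 2 digits → 00° and 22.885′; 0 + 22.885/60 = 0.381417
S → negative
λ: degrees = first 3 digits = 139, minutes = 38.0746; 139 + 38.0746/60 = 139.634577
W → negative

-0.38142, -139.63458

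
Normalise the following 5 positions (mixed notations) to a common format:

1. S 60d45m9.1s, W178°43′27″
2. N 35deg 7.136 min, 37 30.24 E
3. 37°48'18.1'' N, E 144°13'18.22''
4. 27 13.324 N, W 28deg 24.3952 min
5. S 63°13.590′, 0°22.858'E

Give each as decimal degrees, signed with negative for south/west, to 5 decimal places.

1. -60.75253, -178.72417
2. 35.11893, 37.50400
3. 37.80503, 144.22173
4. 27.22207, -28.40659
5. -63.22650, 0.38097

Point 1:
  φ: 60° + 45/60 + 9.1/3600 = 60 + 0.750000 + 0.002528 = 60.752528
  S ⇒ negate
  λ: 43′ + 27″ = 43.45000′; 178 + 43.45000/60 = 178.724167
  hemisphere W, so the sign is −
Point 2:
  Latitude: 35 + 7.136/60 = 35.118933
  N ⇒ keep positive
  Lon: 30.24′ = 0.504000°; total 37.504000
  E → positive
Point 3:
  Lat: 37 + 48/60 + 18.1/3600 = 37.805028
  N ⇒ keep positive
  λ: 144° + 13/60 + 18.22/3600 = 144 + 0.216667 + 0.005061 = 144.221728
  E → positive
Point 4:
  φ: 27 + 13.324/60 = 27.222067
  N ⇒ keep positive
  Longitude: 24.3952′ = 0.406587°; total 28.406587
  W ⇒ negate
Point 5:
  Latitude: 63 + 13.59/60 = 63.226500
  S → negative
  Lon: 22.858′ = 0.380967°; total 0.380967
  E ⇒ keep positive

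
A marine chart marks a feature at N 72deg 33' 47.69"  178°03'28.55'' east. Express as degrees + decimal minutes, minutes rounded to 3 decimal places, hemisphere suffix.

Latitude: seconds/60 = 0.79483; minutes = 33 + 0.79483 = 33.79483
Lon: seconds/60 = 0.47583; minutes = 3 + 0.47583 = 3.47583

72° 33.795′ N, 178° 3.476′ E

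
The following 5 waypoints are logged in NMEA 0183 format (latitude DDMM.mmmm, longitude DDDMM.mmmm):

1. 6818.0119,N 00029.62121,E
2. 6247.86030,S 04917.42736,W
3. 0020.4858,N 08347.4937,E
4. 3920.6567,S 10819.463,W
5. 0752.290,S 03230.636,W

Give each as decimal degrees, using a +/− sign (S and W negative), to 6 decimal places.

Point 1:
  Lat: degrees = first 2 digits = 68, minutes = 18.0119; 68 + 18.0119/60 = 68.3001983
  N → positive
  λ: degrees = first 3 digits = 0, minutes = 29.62121; 0 + 29.62121/60 = 0.4936868
  E → positive
Point 2:
  Latitude: split at 2 digits → 62° and 47.8603′; 62 + 47.8603/60 = 62.7976717
  hemisphere S, so the sign is −
  Lon: split at 3 digits → 049° and 17.42736′; 49 + 17.42736/60 = 49.2904560
  W ⇒ negate
Point 3:
  Latitude: degrees = first 2 digits = 0, minutes = 20.4858; 0 + 20.4858/60 = 0.3414300
  N ⇒ keep positive
  Lon: degrees = first 3 digits = 83, minutes = 47.4937; 83 + 47.4937/60 = 83.7915617
  E ⇒ keep positive
Point 4:
  Lat: split at 2 digits → 39° and 20.6567′; 39 + 20.6567/60 = 39.3442783
  hemisphere S, so the sign is −
  λ: degrees = first 3 digits = 108, minutes = 19.463; 108 + 19.463/60 = 108.3243833
  W → negative
Point 5:
  Latitude: split at 2 digits → 07° and 52.29′; 7 + 52.29/60 = 7.8715000
  hemisphere S, so the sign is −
  Longitude: degrees = first 3 digits = 32, minutes = 30.636; 32 + 30.636/60 = 32.5106000
  W → negative

1. 68.300198, 0.493687
2. -62.797672, -49.290456
3. 0.341430, 83.791562
4. -39.344278, -108.324383
5. -7.871500, -32.510600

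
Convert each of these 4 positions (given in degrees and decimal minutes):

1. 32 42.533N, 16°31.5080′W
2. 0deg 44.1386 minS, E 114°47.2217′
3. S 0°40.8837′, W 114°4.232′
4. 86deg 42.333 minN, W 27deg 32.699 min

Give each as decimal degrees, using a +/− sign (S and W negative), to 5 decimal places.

Point 1:
  φ: 42.533′ = 0.708883°; total 32.708883
  N ⇒ keep positive
  Longitude: 31.508′ = 0.525133°; total 16.525133
  W ⇒ negate
Point 2:
  Latitude: 0 + 44.1386/60 = 0.735643
  hemisphere S, so the sign is −
  Lon: 114 + 47.2217/60 = 114.787028
  E ⇒ keep positive
Point 3:
  φ: 40.8837′ = 0.681395°; total 0.681395
  hemisphere S, so the sign is −
  λ: 4.232′ = 0.070533°; total 114.070533
  W ⇒ negate
Point 4:
  φ: 86 + 42.333/60 = 86.705550
  N ⇒ keep positive
  λ: 27 + 32.699/60 = 27.544983
  W → negative

1. 32.70888, -16.52513
2. -0.73564, 114.78703
3. -0.68140, -114.07053
4. 86.70555, -27.54498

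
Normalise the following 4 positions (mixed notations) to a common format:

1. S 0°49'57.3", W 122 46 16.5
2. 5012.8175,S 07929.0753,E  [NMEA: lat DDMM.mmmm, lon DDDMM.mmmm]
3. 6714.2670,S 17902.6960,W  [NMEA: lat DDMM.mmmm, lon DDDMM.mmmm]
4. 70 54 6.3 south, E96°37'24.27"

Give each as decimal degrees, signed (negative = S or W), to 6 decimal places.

1. -0.832583, -122.771250
2. -50.213625, 79.484588
3. -67.237783, -179.044933
4. -70.901750, 96.623408

Point 1:
  Latitude: 49′ + 57.3″ = 49.95500′; 0 + 49.95500/60 = 0.8325833
  S → negative
  Longitude: 122 + 46/60 + 16.5/3600 = 122.7712500
  W → negative
Point 2:
  Lat: split at 2 digits → 50° and 12.8175′; 50 + 12.8175/60 = 50.2136250
  hemisphere S, so the sign is −
  Lon: split at 3 digits → 079° and 29.0753′; 79 + 29.0753/60 = 79.4845883
  E → positive
Point 3:
  Lat: degrees = first 2 digits = 67, minutes = 14.267; 67 + 14.267/60 = 67.2377833
  hemisphere S, so the sign is −
  Longitude: split at 3 digits → 179° and 2.696′; 179 + 2.696/60 = 179.0449333
  W → negative
Point 4:
  Latitude: 70 + 54/60 + 6.3/3600 = 70.9017500
  S → negative
  λ: 96 + 37/60 + 24.27/3600 = 96.6234083
  E ⇒ keep positive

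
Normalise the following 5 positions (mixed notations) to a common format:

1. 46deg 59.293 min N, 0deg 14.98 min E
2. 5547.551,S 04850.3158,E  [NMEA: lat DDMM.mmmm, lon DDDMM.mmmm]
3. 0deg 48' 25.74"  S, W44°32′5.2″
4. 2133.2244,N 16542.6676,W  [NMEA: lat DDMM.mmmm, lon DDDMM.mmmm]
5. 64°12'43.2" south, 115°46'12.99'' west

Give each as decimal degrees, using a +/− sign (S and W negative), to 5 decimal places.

Point 1:
  φ: 46 + 59.293/60 = 46.988217
  N → positive
  λ: 14.98′ = 0.249667°; total 0.249667
  E ⇒ keep positive
Point 2:
  Latitude: degrees = first 2 digits = 55, minutes = 47.551; 55 + 47.551/60 = 55.792517
  S → negative
  Lon: degrees = first 3 digits = 48, minutes = 50.3158; 48 + 50.3158/60 = 48.838597
  E → positive
Point 3:
  Lat: 48′ + 25.74″ = 48.42900′; 0 + 48.42900/60 = 0.807150
  S → negative
  λ: 44 + 32/60 + 5.2/3600 = 44.534778
  W → negative
Point 4:
  Latitude: degrees = first 2 digits = 21, minutes = 33.2244; 21 + 33.2244/60 = 21.553740
  N → positive
  Lon: split at 3 digits → 165° and 42.6676′; 165 + 42.6676/60 = 165.711127
  W → negative
Point 5:
  Lat: 12′ + 43.2″ = 12.72000′; 64 + 12.72000/60 = 64.212000
  S ⇒ negate
  Longitude: 115 + 46/60 + 12.99/3600 = 115.770275
  W → negative

1. 46.98822, 0.24967
2. -55.79252, 48.83860
3. -0.80715, -44.53478
4. 21.55374, -165.71113
5. -64.21200, -115.77028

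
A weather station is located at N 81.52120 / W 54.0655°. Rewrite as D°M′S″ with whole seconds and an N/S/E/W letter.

81°31′16″ N, 54°03′56″ W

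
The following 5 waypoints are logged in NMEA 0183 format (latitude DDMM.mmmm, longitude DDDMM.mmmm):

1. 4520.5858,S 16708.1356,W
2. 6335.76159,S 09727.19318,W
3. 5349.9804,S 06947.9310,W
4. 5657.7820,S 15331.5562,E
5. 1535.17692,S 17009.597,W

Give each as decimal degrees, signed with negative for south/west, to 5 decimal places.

1. -45.34310, -167.13559
2. -63.59603, -97.45322
3. -53.83301, -69.79885
4. -56.96303, 153.52594
5. -15.58628, -170.15995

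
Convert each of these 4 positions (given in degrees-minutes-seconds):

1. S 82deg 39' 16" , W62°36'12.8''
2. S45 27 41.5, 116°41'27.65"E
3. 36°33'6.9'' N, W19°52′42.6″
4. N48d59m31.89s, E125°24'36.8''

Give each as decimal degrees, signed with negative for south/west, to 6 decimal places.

1. -82.654444, -62.603556
2. -45.461528, 116.691014
3. 36.551917, -19.878500
4. 48.992192, 125.410222

Point 1:
  Lat: 39′ + 16″ = 39.26667′; 82 + 39.26667/60 = 82.6544444
  S → negative
  Lon: 36′ + 12.8″ = 36.21333′; 62 + 36.21333/60 = 62.6035556
  hemisphere W, so the sign is −
Point 2:
  Lat: 27′ + 41.5″ = 27.69167′; 45 + 27.69167/60 = 45.4615278
  S → negative
  Lon: 116° + 41/60 + 27.65/3600 = 116 + 0.683333 + 0.007681 = 116.6910139
  E ⇒ keep positive
Point 3:
  Latitude: 33′ + 6.9″ = 33.11500′; 36 + 33.11500/60 = 36.5519167
  N ⇒ keep positive
  λ: 19 + 52/60 + 42.6/3600 = 19.8785000
  hemisphere W, so the sign is −
Point 4:
  φ: 48 + 59/60 + 31.89/3600 = 48.9921917
  N → positive
  Lon: 125 + 24/60 + 36.8/3600 = 125.4102222
  E ⇒ keep positive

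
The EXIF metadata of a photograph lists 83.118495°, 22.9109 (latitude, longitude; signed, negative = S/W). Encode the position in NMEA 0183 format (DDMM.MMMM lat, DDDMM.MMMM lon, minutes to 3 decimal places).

8307.110,N / 02254.654,E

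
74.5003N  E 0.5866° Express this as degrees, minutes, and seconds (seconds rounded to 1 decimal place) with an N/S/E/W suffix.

Lat: whole degrees 74; 30.01800′ → 30′ and 1.080″
λ: 0.586600 × 60 = 35.19600′ → 35′, remainder × 60 = 11.760″

74°30′1.1″ N, 0°35′11.8″ E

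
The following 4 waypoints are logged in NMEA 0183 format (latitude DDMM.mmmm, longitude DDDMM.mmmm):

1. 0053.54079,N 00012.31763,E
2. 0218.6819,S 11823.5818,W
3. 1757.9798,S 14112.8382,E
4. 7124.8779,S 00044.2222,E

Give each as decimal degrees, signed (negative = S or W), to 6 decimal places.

1. 0.892347, 0.205294
2. -2.311365, -118.393030
3. -17.966330, 141.213970
4. -71.414632, 0.737037

Point 1:
  Lat: degrees = first 2 digits = 0, minutes = 53.54079; 0 + 53.54079/60 = 0.8923465
  N ⇒ keep positive
  Lon: degrees = first 3 digits = 0, minutes = 12.31763; 0 + 12.31763/60 = 0.2052938
  E → positive
Point 2:
  φ: degrees = first 2 digits = 2, minutes = 18.6819; 2 + 18.6819/60 = 2.3113650
  S → negative
  λ: degrees = first 3 digits = 118, minutes = 23.5818; 118 + 23.5818/60 = 118.3930300
  W ⇒ negate
Point 3:
  Lat: degrees = first 2 digits = 17, minutes = 57.9798; 17 + 57.9798/60 = 17.9663300
  hemisphere S, so the sign is −
  Longitude: degrees = first 3 digits = 141, minutes = 12.8382; 141 + 12.8382/60 = 141.2139700
  E ⇒ keep positive
Point 4:
  φ: degrees = first 2 digits = 71, minutes = 24.8779; 71 + 24.8779/60 = 71.4146317
  S ⇒ negate
  Lon: split at 3 digits → 000° and 44.2222′; 0 + 44.2222/60 = 0.7370367
  E → positive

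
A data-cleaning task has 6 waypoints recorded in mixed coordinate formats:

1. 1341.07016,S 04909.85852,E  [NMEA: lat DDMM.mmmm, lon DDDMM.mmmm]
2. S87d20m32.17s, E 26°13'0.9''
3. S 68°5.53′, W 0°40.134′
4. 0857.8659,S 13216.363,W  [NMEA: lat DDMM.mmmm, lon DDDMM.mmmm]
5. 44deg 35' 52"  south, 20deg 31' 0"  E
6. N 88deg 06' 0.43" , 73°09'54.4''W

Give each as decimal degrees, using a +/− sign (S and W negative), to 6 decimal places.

Point 1:
  φ: degrees = first 2 digits = 13, minutes = 41.07016; 13 + 41.07016/60 = 13.6845027
  S → negative
  λ: split at 3 digits → 049° and 9.85852′; 49 + 9.85852/60 = 49.1643087
  E ⇒ keep positive
Point 2:
  Latitude: 87° + 20/60 + 32.17/3600 = 87 + 0.333333 + 0.008936 = 87.3422694
  S ⇒ negate
  λ: 13′ + 0.9″ = 13.01500′; 26 + 13.01500/60 = 26.2169167
  E → positive
Point 3:
  Lat: 5.53′ = 0.092167°; total 68.0921667
  S → negative
  Longitude: 0 + 40.134/60 = 0.6689000
  hemisphere W, so the sign is −
Point 4:
  Lat: degrees = first 2 digits = 8, minutes = 57.8659; 8 + 57.8659/60 = 8.9644317
  S ⇒ negate
  Longitude: degrees = first 3 digits = 132, minutes = 16.363; 132 + 16.363/60 = 132.2727167
  hemisphere W, so the sign is −
Point 5:
  φ: 35′ + 52″ = 35.86667′; 44 + 35.86667/60 = 44.5977778
  S ⇒ negate
  Longitude: 20 + 31/60 + 0/3600 = 20.5166667
  E → positive
Point 6:
  φ: 6′ + 0.43″ = 6.00717′; 88 + 6.00717/60 = 88.1001194
  N ⇒ keep positive
  Lon: 9′ + 54.4″ = 9.90667′; 73 + 9.90667/60 = 73.1651111
  W ⇒ negate

1. -13.684503, 49.164309
2. -87.342269, 26.216917
3. -68.092167, -0.668900
4. -8.964432, -132.272717
5. -44.597778, 20.516667
6. 88.100119, -73.165111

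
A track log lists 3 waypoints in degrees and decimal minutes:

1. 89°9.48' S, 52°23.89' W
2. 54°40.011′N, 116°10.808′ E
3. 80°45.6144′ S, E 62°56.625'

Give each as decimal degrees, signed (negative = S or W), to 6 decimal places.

1. -89.158000, -52.398167
2. 54.666850, 116.180133
3. -80.760240, 62.943750

Point 1:
  φ: 89 + 9.48/60 = 89.1580000
  hemisphere S, so the sign is −
  λ: 23.89′ = 0.398167°; total 52.3981667
  W → negative
Point 2:
  φ: 40.011′ = 0.666850°; total 54.6668500
  N → positive
  Longitude: 116 + 10.808/60 = 116.1801333
  E ⇒ keep positive
Point 3:
  φ: 45.6144′ = 0.760240°; total 80.7602400
  S → negative
  Lon: 56.625′ = 0.943750°; total 62.9437500
  E → positive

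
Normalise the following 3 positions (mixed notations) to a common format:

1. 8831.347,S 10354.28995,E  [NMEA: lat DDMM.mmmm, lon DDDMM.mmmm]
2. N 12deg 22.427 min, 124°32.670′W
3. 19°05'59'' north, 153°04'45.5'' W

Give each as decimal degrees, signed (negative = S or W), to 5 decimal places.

1. -88.52245, 103.90483
2. 12.37378, -124.54450
3. 19.09972, -153.07931

Point 1:
  φ: split at 2 digits → 88° and 31.347′; 88 + 31.347/60 = 88.522450
  hemisphere S, so the sign is −
  λ: split at 3 digits → 103° and 54.28995′; 103 + 54.28995/60 = 103.904833
  E → positive
Point 2:
  Latitude: 22.427′ = 0.373783°; total 12.373783
  N → positive
  Lon: 124 + 32.67/60 = 124.544500
  hemisphere W, so the sign is −
Point 3:
  Lat: 19 + 5/60 + 59/3600 = 19.099722
  N ⇒ keep positive
  λ: 4′ + 45.5″ = 4.75833′; 153 + 4.75833/60 = 153.079306
  W → negative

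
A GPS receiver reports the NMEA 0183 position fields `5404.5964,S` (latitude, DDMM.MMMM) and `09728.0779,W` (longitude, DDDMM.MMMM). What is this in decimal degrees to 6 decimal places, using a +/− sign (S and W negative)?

φ: degrees = first 2 digits = 54, minutes = 4.5964; 54 + 4.5964/60 = 54.0766067
S ⇒ negate
λ: split at 3 digits → 097° and 28.0779′; 97 + 28.0779/60 = 97.4679650
W ⇒ negate

-54.076607, -97.467965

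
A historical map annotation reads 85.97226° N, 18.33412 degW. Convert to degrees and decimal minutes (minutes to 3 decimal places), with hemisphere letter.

85° 58.336′ N, 18° 20.047′ W

Latitude: 85° + 0.972260 × 60 = 85° 58.33560′
λ: minutes = (18.334120 − 18) × 60 = 20.04720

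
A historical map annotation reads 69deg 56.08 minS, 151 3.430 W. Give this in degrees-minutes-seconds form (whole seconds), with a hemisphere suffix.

69°56′5″ S, 151°03′26″ W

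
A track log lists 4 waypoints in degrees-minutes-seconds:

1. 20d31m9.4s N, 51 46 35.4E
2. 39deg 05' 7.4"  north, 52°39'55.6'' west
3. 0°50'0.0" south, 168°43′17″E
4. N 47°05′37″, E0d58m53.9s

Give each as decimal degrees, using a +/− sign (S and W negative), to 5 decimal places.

1. 20.51928, 51.77650
2. 39.08539, -52.66544
3. -0.83333, 168.72139
4. 47.09361, 0.98164

Point 1:
  Lat: 31′ + 9.4″ = 31.15667′; 20 + 31.15667/60 = 20.519278
  N ⇒ keep positive
  Lon: 51° + 46/60 + 35.4/3600 = 51 + 0.766667 + 0.009833 = 51.776500
  E ⇒ keep positive
Point 2:
  φ: 39 + 5/60 + 7.4/3600 = 39.085389
  N → positive
  Lon: 52 + 39/60 + 55.6/3600 = 52.665444
  W ⇒ negate
Point 3:
  Lat: 0 + 50/60 + 0/3600 = 0.833333
  S → negative
  Lon: 168° + 43/60 + 17/3600 = 168 + 0.716667 + 0.004722 = 168.721389
  E → positive
Point 4:
  Lat: 47 + 5/60 + 37/3600 = 47.093611
  N → positive
  Longitude: 0 + 58/60 + 53.9/3600 = 0.981639
  E ⇒ keep positive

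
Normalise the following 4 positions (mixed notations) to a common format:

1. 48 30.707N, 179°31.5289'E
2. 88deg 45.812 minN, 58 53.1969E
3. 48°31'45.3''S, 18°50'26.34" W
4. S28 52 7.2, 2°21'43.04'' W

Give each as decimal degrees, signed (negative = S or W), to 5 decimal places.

1. 48.51178, 179.52548
2. 88.76353, 58.88662
3. -48.52925, -18.84065
4. -28.86867, -2.36196

Point 1:
  φ: 48 + 30.707/60 = 48.511783
  N ⇒ keep positive
  λ: 179 + 31.5289/60 = 179.525482
  E → positive
Point 2:
  φ: 88 + 45.812/60 = 88.763533
  N → positive
  Longitude: 58 + 53.1969/60 = 58.886615
  E ⇒ keep positive
Point 3:
  Lat: 48° + 31/60 + 45.3/3600 = 48 + 0.516667 + 0.012583 = 48.529250
  S ⇒ negate
  λ: 50′ + 26.34″ = 50.43900′; 18 + 50.43900/60 = 18.840650
  W ⇒ negate
Point 4:
  φ: 52′ + 7.2″ = 52.12000′; 28 + 52.12000/60 = 28.868667
  S → negative
  Lon: 2 + 21/60 + 43.04/3600 = 2.361956
  W → negative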